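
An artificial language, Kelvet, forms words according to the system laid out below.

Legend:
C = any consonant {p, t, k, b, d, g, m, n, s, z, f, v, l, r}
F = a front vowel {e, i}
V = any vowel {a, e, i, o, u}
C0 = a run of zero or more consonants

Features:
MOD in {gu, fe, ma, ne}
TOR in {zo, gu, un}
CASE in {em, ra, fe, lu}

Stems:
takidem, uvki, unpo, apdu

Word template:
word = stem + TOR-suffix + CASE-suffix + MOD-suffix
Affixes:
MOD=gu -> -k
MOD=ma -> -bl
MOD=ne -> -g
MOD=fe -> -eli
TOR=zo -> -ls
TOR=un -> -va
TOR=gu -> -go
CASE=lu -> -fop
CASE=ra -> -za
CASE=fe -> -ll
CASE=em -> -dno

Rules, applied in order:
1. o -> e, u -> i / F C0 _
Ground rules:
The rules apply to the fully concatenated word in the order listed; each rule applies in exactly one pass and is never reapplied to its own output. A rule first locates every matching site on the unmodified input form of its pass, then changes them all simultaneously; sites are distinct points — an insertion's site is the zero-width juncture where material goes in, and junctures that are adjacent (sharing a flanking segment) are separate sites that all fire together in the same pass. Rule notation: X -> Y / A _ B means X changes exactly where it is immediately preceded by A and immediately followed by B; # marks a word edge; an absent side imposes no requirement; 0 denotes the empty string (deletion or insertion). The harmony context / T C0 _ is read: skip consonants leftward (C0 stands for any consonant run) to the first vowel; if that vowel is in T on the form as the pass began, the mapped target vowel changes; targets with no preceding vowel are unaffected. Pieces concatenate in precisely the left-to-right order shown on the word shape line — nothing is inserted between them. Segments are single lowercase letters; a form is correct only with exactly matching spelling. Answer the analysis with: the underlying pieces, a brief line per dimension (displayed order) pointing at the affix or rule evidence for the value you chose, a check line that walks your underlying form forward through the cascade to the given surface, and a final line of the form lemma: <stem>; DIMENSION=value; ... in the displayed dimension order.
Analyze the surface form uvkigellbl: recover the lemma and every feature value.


underlying: uvki-go-ll-bl
MOD=ma - signalled by the affix -bl
TOR=gu - signalled by the affix -go
CASE=fe - signalled by the affix -ll
check: uvkigollbl -> uvkigellbl
lemma: uvki; MOD=ma; TOR=gu; CASE=fe


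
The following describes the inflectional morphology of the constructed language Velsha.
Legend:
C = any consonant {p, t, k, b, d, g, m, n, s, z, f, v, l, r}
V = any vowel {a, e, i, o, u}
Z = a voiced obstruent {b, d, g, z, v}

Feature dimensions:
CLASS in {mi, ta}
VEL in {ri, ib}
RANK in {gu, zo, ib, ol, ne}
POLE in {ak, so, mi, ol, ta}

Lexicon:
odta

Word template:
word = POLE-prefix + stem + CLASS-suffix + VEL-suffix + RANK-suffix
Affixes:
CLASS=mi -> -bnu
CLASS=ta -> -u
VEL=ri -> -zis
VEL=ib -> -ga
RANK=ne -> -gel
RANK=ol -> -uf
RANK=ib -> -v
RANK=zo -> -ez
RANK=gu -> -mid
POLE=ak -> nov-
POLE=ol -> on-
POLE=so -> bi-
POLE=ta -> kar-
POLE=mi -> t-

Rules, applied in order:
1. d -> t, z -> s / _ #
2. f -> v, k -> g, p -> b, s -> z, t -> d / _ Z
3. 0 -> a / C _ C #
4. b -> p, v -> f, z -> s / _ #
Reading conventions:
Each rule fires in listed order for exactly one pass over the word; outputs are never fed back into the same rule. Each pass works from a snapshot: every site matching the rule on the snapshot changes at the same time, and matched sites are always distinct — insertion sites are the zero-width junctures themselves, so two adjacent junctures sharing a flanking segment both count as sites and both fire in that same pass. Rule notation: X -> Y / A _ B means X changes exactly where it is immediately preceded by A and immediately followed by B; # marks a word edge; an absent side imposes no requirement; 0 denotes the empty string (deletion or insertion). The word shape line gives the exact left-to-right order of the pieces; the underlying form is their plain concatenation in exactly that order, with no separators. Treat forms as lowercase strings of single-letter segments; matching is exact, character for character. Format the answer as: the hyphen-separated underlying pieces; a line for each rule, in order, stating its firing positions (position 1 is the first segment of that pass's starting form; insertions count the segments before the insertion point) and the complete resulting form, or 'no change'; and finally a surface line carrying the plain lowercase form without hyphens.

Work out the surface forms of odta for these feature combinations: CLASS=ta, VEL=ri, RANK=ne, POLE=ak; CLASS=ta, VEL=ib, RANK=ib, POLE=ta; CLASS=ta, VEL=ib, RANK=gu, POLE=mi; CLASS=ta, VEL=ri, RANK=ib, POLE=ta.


cell CLASS=ta, VEL=ri, RANK=ne, POLE=ak:
underlying: nov-odta-u-zis-gel
1. d -> t, z -> s / _ #: no change
2. f -> v, k -> g, p -> b, s -> z, t -> d / _ Z: fires at position(s) 11: novodtauzizgel
3. 0 -> a / C _ C #: no change
4. b -> p, v -> f, z -> s / _ #: no change
surface: novodtauzizgel

cell CLASS=ta, VEL=ib, RANK=ib, POLE=ta:
underlying: kar-odta-u-ga-v
1. d -> t, z -> s / _ #: no change
2. f -> v, k -> g, p -> b, s -> z, t -> d / _ Z: no change
3. 0 -> a / C _ C #: no change
4. b -> p, v -> f, z -> s / _ #: fires at position(s) 11: karodtaugaf
surface: karodtaugaf

cell CLASS=ta, VEL=ib, RANK=gu, POLE=mi:
underlying: t-odta-u-ga-mid
1. d -> t, z -> s / _ #: fires at position(s) 11: todtaugamit
2. f -> v, k -> g, p -> b, s -> z, t -> d / _ Z: no change
3. 0 -> a / C _ C #: no change
4. b -> p, v -> f, z -> s / _ #: no change
surface: todtaugamit

cell CLASS=ta, VEL=ri, RANK=ib, POLE=ta:
underlying: kar-odta-u-zis-v
1. d -> t, z -> s / _ #: no change
2. f -> v, k -> g, p -> b, s -> z, t -> d / _ Z: fires at position(s) 11: karodtauzizv
3. 0 -> a / C _ C #: inserts after position(s) 11: karodtauzizav
4. b -> p, v -> f, z -> s / _ #: fires at position(s) 13: karodtauzizaf
surface: karodtauzizaf


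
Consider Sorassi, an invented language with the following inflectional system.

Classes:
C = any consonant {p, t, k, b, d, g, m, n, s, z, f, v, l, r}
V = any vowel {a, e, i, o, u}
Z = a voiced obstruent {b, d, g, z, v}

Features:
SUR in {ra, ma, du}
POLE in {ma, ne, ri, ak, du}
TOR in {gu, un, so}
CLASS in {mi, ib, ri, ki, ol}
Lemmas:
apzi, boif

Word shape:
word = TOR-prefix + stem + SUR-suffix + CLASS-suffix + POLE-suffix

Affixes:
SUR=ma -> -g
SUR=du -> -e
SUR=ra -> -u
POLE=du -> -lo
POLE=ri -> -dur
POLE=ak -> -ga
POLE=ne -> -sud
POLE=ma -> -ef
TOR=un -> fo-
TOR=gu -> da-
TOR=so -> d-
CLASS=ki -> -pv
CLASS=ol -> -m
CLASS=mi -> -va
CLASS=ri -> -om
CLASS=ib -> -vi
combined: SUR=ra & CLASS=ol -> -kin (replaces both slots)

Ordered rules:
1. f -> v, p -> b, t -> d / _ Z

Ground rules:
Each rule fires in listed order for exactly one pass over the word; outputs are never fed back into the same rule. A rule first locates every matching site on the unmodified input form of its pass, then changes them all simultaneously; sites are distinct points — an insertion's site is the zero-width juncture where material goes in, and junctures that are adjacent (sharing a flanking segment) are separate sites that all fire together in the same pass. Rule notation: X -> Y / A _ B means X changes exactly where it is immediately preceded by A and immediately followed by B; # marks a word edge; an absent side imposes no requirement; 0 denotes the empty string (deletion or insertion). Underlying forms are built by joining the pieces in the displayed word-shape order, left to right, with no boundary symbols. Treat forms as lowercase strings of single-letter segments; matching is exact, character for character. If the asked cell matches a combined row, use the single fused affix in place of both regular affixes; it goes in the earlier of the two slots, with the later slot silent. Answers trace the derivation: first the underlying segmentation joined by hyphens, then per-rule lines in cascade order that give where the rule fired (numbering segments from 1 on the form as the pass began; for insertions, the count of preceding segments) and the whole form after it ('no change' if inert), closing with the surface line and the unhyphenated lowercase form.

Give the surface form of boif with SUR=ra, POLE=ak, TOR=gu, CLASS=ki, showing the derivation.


underlying: da-boif-u-pv-ga
1. f -> v, p -> b, t -> d / _ Z: fires at position(s) 8: daboifubvga
surface: daboifubvga


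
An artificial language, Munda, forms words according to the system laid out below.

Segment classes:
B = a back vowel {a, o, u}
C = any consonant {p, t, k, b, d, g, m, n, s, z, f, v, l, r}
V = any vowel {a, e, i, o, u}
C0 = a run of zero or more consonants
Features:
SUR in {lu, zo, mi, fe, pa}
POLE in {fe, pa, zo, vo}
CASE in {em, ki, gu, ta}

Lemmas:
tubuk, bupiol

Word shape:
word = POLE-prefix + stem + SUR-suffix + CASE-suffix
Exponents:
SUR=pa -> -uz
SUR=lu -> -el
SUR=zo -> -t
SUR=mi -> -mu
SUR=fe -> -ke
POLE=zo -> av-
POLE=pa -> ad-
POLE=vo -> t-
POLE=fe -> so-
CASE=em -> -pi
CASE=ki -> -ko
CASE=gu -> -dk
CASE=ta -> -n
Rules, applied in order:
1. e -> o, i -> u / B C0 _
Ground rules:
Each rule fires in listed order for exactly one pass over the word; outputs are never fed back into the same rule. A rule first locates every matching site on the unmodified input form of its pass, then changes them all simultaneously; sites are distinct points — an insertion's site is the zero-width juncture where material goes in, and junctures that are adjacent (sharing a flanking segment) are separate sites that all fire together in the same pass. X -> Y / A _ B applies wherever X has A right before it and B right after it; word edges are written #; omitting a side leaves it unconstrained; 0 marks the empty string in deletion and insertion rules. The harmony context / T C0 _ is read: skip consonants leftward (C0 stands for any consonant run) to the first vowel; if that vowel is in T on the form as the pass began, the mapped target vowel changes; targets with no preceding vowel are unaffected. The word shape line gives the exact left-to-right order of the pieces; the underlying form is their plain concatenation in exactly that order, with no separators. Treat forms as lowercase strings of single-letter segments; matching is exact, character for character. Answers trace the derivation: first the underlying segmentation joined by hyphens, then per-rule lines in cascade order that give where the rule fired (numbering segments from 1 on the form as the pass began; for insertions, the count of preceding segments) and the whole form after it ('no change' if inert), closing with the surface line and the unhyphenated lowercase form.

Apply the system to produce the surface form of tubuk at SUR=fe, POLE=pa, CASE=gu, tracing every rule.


underlying: ad-tubuk-ke-dk
1. e -> o, i -> u / B C0 _: fires at position(s) 9: adtubukkodk
surface: adtubukkodk


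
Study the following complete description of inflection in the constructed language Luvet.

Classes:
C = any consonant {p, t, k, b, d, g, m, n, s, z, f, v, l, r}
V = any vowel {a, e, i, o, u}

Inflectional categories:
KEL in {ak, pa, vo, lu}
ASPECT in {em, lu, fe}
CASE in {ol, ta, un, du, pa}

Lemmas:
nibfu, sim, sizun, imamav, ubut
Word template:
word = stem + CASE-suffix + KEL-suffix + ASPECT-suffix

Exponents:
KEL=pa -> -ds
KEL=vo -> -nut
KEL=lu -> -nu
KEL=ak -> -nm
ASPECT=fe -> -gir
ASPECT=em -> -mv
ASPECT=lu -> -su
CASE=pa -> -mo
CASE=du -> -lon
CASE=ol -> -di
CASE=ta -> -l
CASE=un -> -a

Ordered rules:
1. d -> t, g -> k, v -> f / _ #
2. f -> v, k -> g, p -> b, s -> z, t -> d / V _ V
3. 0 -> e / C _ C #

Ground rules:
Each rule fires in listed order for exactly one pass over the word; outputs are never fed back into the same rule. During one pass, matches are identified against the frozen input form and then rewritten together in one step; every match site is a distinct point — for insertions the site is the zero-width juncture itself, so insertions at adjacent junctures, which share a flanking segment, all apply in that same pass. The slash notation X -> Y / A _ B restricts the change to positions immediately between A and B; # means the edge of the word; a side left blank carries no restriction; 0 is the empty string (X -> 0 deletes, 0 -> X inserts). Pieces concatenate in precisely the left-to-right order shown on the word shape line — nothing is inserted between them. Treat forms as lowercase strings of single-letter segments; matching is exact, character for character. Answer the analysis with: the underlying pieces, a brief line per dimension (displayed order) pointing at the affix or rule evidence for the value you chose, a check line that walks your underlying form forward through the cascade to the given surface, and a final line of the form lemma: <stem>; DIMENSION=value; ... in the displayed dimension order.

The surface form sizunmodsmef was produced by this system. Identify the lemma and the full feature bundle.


underlying: sizun-mo-ds-mv
KEL=pa - signalled by the affix -ds
ASPECT=em - signalled by the affix -mv
CASE=pa - signalled by the affix -mo
check: sizunmodsmv -> sizunmodsmf -> sizunmodsmf -> sizunmodsmef
lemma: sizun; KEL=pa; ASPECT=em; CASE=pa


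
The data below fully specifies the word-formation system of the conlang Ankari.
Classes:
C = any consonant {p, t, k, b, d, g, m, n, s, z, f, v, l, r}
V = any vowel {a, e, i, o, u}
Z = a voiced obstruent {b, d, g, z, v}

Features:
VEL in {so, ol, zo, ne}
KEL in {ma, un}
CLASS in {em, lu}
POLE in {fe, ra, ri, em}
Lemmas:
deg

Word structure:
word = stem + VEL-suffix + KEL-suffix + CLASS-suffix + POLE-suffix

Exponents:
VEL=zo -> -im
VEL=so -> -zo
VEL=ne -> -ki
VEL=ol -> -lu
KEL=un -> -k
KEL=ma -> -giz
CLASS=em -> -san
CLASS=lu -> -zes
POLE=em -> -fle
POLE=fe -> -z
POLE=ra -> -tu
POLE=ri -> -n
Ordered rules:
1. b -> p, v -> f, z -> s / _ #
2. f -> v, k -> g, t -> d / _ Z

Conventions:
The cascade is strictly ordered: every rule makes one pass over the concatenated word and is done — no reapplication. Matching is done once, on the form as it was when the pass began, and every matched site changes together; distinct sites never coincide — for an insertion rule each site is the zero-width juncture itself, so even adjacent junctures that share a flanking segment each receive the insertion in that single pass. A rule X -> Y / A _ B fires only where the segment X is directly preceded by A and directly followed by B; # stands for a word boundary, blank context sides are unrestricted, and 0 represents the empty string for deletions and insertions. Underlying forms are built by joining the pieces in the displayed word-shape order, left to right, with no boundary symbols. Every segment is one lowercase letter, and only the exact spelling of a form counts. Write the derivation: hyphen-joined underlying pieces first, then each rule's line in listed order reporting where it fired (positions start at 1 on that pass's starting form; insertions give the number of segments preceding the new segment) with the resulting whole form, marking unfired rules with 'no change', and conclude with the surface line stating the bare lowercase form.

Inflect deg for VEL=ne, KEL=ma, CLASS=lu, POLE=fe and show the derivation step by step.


underlying: deg-ki-giz-zes-z
1. b -> p, v -> f, z -> s / _ #: fires at position(s) 12: degkigizzess
2. f -> v, k -> g, t -> d / _ Z: no change
surface: degkigizzess


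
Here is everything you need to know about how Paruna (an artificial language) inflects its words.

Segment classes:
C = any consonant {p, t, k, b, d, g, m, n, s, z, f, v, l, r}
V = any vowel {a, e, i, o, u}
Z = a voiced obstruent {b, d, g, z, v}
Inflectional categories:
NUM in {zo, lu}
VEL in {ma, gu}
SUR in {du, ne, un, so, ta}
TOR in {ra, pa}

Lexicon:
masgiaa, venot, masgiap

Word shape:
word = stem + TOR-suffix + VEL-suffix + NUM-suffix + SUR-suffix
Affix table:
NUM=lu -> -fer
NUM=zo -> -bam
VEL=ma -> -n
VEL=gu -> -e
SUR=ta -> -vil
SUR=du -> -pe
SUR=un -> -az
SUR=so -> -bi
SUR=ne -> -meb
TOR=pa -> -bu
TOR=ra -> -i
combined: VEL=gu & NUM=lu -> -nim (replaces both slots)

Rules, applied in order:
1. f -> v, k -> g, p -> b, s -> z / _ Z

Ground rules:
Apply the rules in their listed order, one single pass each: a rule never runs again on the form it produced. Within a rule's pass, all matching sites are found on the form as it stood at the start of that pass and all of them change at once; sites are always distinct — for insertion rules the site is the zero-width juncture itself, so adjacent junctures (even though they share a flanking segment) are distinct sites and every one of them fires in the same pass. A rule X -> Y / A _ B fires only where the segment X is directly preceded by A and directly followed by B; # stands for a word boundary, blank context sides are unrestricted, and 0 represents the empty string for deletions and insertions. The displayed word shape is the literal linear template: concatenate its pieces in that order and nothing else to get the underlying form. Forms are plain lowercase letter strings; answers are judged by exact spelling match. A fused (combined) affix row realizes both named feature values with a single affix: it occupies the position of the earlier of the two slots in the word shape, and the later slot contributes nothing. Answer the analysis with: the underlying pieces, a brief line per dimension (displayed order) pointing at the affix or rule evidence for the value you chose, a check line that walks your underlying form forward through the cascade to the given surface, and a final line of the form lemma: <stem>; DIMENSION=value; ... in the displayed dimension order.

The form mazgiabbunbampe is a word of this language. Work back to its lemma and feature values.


underlying: masgiap-bu-n-bam-pe
NUM=zo - signalled by the affix -bam
VEL=ma - signalled by the affix -n
SUR=du - signalled by the affix -pe
TOR=pa - signalled by the affix -bu
check: masgiapbunbampe -> mazgiabbunbampe
lemma: masgiap; NUM=zo; VEL=ma; SUR=du; TOR=pa


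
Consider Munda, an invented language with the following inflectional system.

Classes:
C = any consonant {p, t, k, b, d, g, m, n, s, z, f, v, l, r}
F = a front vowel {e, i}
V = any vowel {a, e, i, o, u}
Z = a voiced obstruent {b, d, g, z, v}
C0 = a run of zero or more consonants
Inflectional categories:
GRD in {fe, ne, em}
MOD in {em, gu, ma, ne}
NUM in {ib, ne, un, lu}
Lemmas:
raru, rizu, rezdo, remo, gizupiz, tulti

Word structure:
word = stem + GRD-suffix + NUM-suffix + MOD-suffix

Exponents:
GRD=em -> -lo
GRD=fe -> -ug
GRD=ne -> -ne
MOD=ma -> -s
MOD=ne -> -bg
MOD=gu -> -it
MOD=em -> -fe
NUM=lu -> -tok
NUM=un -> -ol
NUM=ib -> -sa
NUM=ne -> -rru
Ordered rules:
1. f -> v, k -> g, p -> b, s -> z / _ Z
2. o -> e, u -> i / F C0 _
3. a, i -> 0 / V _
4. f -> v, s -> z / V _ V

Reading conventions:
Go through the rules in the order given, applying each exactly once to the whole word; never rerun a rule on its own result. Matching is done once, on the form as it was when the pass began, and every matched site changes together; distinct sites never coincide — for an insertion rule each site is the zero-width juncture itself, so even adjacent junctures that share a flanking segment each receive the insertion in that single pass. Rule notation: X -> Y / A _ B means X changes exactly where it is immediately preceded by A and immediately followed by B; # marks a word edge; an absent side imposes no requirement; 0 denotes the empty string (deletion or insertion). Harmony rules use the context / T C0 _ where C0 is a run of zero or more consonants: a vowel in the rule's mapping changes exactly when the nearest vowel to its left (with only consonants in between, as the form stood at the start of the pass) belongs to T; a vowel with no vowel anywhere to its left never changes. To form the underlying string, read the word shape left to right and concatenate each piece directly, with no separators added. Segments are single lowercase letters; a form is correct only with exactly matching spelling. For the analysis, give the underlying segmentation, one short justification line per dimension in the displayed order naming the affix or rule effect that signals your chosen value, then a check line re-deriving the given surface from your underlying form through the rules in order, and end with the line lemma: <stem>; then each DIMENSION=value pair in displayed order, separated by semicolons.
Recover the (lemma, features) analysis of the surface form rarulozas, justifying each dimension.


underlying: raru-lo-sa-s
GRD=em - signalled by the affix -lo
MOD=ma - signalled by the affix -s
NUM=ib - signalled by the affix -sa
check: rarulosas -> rarulosas -> rarulosas -> rarulosas -> rarulozas
lemma: raru; GRD=em; MOD=ma; NUM=ib


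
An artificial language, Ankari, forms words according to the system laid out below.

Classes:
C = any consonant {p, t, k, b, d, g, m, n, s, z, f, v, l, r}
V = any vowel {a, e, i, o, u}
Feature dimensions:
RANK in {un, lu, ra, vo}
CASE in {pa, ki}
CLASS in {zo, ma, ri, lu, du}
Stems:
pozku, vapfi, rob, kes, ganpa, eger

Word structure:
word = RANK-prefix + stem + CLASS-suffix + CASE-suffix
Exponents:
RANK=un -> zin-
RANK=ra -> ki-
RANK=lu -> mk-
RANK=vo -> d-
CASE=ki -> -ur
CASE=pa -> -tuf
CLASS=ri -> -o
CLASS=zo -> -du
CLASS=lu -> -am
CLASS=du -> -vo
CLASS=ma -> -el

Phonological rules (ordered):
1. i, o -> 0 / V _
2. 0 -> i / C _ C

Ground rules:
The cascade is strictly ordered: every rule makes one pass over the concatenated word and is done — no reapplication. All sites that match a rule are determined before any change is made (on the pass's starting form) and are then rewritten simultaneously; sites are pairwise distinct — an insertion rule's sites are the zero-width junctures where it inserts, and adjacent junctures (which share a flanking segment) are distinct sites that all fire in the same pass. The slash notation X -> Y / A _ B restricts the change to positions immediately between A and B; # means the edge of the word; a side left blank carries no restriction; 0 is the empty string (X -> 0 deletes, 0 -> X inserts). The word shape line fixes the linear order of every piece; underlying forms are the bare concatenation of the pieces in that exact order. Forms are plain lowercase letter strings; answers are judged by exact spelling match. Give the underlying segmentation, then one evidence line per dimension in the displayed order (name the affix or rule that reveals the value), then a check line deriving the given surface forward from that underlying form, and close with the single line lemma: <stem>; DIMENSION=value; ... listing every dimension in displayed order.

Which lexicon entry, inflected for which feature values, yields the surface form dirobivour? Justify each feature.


underlying: d-rob-vo-ur
RANK=vo - signalled by the affix d-
CASE=ki - signalled by the affix -ur
CLASS=du - signalled by the affix -vo
check: drobvour -> drobvour -> dirobivour
lemma: rob; RANK=vo; CASE=ki; CLASS=du


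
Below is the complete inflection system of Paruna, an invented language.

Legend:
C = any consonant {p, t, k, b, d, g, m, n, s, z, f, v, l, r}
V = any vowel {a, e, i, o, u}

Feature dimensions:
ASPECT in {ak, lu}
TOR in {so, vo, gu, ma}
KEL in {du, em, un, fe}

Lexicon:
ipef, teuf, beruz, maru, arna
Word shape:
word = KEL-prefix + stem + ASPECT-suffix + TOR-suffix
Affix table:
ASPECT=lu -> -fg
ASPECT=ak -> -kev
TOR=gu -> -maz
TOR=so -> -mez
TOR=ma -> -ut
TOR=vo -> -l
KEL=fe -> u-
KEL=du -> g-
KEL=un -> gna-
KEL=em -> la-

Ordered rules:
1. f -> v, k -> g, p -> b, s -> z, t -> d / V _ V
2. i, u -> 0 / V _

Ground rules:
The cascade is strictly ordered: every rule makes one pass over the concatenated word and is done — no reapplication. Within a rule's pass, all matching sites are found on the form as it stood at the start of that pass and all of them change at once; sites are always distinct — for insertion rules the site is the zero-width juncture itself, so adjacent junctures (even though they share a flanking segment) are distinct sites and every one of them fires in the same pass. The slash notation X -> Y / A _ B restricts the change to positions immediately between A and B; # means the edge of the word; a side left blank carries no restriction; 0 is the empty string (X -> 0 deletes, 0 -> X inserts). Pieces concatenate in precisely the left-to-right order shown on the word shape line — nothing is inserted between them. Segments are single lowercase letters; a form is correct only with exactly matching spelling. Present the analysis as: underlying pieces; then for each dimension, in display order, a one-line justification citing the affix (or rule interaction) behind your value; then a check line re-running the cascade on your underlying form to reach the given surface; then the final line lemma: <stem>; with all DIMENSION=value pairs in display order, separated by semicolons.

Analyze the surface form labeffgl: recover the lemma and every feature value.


underlying: la-ipef-fg-l
ASPECT=lu - signalled by the affix -fg
TOR=vo - signalled by the affix -l
KEL=em - signalled by the affix la-
check: laipeffgl -> laibeffgl -> labeffgl
lemma: ipef; ASPECT=lu; TOR=vo; KEL=em


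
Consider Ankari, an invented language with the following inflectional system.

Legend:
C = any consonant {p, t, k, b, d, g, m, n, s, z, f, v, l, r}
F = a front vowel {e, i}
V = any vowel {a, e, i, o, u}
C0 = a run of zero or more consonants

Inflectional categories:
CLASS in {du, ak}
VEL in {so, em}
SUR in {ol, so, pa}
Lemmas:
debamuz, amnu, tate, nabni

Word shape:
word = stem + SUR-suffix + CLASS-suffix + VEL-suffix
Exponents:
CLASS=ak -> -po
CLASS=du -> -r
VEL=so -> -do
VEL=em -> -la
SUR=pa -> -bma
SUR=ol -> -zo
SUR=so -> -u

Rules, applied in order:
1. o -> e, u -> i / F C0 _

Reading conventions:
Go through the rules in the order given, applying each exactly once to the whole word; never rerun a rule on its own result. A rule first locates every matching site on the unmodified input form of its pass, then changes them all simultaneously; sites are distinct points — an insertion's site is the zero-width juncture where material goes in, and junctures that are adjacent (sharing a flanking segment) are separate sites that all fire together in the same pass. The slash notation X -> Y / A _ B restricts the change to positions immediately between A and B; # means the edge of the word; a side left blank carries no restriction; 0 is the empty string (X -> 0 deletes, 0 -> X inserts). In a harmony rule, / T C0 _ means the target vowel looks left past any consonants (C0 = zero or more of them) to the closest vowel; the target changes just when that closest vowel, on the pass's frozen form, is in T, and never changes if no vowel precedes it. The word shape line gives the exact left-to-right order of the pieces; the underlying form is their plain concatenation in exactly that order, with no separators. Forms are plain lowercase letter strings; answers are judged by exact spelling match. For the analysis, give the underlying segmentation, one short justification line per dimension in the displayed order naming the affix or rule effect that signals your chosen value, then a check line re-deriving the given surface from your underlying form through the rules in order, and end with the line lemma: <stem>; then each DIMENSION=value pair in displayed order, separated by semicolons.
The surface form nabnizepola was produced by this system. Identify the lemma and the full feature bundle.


underlying: nabni-zo-po-la
CLASS=ak - signalled by the affix -po
VEL=em - signalled by the affix -la
SUR=ol - signalled by the affix -zo
check: nabnizopola -> nabnizepola
lemma: nabni; CLASS=ak; VEL=em; SUR=ol


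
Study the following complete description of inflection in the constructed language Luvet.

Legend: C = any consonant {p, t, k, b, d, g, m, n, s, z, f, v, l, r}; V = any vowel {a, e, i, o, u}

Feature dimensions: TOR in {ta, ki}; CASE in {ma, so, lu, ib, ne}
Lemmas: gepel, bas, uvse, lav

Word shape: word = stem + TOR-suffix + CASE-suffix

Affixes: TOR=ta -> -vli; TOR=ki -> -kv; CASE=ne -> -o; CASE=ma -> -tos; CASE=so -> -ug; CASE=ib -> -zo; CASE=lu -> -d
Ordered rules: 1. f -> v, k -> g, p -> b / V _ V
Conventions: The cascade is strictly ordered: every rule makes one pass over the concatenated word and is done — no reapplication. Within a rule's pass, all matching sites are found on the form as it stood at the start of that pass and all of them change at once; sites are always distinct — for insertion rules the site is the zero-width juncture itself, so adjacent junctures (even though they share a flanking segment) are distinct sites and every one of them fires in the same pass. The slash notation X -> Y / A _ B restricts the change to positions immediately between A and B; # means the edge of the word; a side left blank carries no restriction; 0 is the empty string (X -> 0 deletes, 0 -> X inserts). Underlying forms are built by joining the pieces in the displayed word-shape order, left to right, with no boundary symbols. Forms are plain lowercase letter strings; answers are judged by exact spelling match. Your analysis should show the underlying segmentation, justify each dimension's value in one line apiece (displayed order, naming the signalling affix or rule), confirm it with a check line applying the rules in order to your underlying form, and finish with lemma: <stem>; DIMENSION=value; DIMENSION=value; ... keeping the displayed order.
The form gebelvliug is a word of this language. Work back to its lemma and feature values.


underlying: gepel-vli-ug
TOR=ta - signalled by the affix -vli
CASE=so - signalled by the affix -ug
check: gepelvliug -> gebelvliug
lemma: gepel; TOR=ta; CASE=so


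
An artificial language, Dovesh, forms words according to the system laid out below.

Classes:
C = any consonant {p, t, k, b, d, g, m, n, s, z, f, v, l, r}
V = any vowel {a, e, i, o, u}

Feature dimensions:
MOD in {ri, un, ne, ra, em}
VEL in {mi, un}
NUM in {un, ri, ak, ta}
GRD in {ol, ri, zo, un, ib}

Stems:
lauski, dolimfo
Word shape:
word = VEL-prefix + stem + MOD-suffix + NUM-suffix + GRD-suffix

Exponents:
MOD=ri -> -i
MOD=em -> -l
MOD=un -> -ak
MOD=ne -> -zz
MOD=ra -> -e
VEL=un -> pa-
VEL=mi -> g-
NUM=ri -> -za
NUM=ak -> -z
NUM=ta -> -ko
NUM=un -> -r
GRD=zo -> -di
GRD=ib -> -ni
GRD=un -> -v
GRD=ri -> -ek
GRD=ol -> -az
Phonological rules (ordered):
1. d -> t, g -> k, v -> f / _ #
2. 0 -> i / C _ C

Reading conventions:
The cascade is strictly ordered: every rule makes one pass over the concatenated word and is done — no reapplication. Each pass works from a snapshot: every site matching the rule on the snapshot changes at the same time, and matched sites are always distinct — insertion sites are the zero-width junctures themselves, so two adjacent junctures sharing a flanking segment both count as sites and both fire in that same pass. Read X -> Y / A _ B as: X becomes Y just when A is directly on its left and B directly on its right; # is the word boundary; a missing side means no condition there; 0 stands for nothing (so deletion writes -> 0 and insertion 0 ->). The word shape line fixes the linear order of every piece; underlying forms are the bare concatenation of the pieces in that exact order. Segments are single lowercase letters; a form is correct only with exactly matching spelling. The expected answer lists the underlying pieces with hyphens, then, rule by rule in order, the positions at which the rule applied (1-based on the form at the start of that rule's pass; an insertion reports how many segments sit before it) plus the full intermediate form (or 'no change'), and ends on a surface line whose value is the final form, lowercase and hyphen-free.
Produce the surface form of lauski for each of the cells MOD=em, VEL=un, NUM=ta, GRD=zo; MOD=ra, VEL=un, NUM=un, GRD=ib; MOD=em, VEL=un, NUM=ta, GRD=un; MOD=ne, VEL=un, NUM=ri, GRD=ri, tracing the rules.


cell MOD=em, VEL=un, NUM=ta, GRD=zo:
underlying: pa-lauski-l-ko-di
1. d -> t, g -> k, v -> f / _ #: no change
2. 0 -> i / C _ C: inserts after position(s) 6, 9: palausikilikodi
surface: palausikilikodi

cell MOD=ra, VEL=un, NUM=un, GRD=ib:
underlying: pa-lauski-e-r-ni
1. d -> t, g -> k, v -> f / _ #: no change
2. 0 -> i / C _ C: inserts after position(s) 6, 10: palausikierini
surface: palausikierini

cell MOD=em, VEL=un, NUM=ta, GRD=un:
underlying: pa-lauski-l-ko-v
1. d -> t, g -> k, v -> f / _ #: fires at position(s) 12: palauskilkof
2. 0 -> i / C _ C: inserts after position(s) 6, 9: palausikilikof
surface: palausikilikof

cell MOD=ne, VEL=un, NUM=ri, GRD=ri:
underlying: pa-lauski-zz-za-ek
1. d -> t, g -> k, v -> f / _ #: no change
2. 0 -> i / C _ C: inserts after position(s) 6, 9, 10: palausikizizizaek
surface: palausikizizizaek


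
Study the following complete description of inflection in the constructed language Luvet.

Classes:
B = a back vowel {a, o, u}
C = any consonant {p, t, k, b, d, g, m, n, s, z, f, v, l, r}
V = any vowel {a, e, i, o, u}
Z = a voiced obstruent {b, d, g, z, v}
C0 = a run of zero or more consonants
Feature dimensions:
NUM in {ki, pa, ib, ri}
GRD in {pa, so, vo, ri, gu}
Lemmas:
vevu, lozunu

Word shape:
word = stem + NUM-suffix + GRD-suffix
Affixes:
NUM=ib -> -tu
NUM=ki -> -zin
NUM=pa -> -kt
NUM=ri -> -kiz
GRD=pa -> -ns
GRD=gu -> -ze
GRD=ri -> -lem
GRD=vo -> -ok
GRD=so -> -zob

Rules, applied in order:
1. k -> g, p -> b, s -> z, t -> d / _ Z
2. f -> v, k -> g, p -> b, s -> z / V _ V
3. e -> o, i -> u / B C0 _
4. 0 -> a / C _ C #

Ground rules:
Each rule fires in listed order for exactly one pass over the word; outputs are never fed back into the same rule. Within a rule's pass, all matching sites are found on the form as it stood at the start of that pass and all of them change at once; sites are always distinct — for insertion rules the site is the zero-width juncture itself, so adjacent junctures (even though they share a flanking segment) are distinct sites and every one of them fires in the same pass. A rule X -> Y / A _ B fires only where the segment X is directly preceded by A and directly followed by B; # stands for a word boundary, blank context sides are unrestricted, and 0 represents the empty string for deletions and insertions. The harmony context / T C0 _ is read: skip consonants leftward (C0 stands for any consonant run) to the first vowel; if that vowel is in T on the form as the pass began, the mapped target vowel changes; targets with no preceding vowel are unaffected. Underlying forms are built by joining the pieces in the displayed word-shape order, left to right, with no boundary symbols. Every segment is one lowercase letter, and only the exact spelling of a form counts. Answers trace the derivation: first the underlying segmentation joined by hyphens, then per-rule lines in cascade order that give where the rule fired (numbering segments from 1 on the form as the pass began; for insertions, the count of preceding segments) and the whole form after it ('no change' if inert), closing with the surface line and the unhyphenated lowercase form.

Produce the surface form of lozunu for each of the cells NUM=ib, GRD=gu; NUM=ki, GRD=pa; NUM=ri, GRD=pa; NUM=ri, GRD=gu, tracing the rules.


cell NUM=ib, GRD=gu:
underlying: lozunu-tu-ze
1. k -> g, p -> b, s -> z, t -> d / _ Z: no change
2. f -> v, k -> g, p -> b, s -> z / V _ V: no change
3. e -> o, i -> u / B C0 _: fires at position(s) 10: lozunutuzo
4. 0 -> a / C _ C #: no change
surface: lozunutuzo

cell NUM=ki, GRD=pa:
underlying: lozunu-zin-ns
1. k -> g, p -> b, s -> z, t -> d / _ Z: no change
2. f -> v, k -> g, p -> b, s -> z / V _ V: no change
3. e -> o, i -> u / B C0 _: fires at position(s) 8: lozunuzunns
4. 0 -> a / C _ C #: inserts after position(s) 10: lozunuzunnas
surface: lozunuzunnas

cell NUM=ri, GRD=pa:
underlying: lozunu-kiz-ns
1. k -> g, p -> b, s -> z, t -> d / _ Z: no change
2. f -> v, k -> g, p -> b, s -> z / V _ V: fires at position(s) 7: lozunugizns
3. e -> o, i -> u / B C0 _: fires at position(s) 8: lozunuguzns
4. 0 -> a / C _ C #: inserts after position(s) 10: lozunuguznas
surface: lozunuguznas

cell NUM=ri, GRD=gu:
underlying: lozunu-kiz-ze
1. k -> g, p -> b, s -> z, t -> d / _ Z: no change
2. f -> v, k -> g, p -> b, s -> z / V _ V: fires at position(s) 7: lozunugizze
3. e -> o, i -> u / B C0 _: fires at position(s) 8: lozunuguzze
4. 0 -> a / C _ C #: no change
surface: lozunuguzze


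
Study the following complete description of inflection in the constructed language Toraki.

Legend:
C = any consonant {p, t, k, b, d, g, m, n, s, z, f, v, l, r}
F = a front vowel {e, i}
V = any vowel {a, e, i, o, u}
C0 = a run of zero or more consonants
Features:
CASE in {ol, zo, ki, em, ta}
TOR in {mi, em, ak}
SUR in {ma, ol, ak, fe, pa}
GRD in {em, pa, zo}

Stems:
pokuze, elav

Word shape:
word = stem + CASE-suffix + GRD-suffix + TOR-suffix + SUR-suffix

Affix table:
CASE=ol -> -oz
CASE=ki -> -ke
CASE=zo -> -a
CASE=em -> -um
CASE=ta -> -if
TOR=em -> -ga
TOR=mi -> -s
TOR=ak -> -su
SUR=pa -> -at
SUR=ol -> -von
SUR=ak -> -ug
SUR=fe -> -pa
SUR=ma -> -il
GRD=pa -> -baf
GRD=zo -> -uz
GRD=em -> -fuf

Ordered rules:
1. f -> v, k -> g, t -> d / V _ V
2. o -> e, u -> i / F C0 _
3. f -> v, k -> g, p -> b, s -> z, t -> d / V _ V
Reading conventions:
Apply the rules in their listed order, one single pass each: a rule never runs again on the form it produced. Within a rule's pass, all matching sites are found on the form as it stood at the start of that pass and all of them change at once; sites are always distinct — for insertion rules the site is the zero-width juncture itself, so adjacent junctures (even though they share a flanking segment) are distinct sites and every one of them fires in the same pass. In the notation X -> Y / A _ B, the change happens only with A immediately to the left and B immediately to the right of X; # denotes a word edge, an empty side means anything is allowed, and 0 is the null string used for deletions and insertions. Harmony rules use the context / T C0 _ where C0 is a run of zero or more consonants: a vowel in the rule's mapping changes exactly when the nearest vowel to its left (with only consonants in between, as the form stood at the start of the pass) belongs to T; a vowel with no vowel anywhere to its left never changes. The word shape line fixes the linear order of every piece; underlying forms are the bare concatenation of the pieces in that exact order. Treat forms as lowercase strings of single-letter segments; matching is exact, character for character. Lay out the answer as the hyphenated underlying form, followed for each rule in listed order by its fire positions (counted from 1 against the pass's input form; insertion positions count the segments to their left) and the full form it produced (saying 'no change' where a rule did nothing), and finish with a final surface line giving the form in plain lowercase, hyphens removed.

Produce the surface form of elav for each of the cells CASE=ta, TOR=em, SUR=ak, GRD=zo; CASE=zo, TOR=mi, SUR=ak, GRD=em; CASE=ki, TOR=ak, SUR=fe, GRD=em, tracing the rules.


cell CASE=ta, TOR=em, SUR=ak, GRD=zo:
underlying: elav-if-uz-ga-ug
1. f -> v, k -> g, t -> d / V _ V: fires at position(s) 6: elavivuzgaug
2. o -> e, u -> i / F C0 _: fires at position(s) 7: elavivizgaug
3. f -> v, k -> g, p -> b, s -> z, t -> d / V _ V: no change
surface: elavivizgaug

cell CASE=zo, TOR=mi, SUR=ak, GRD=em:
underlying: elav-a-fuf-s-ug
1. f -> v, k -> g, t -> d / V _ V: fires at position(s) 6: elavavufsug
2. o -> e, u -> i / F C0 _: no change
3. f -> v, k -> g, p -> b, s -> z, t -> d / V _ V: no change
surface: elavavufsug

cell CASE=ki, TOR=ak, SUR=fe, GRD=em:
underlying: elav-ke-fuf-su-pa
1. f -> v, k -> g, t -> d / V _ V: fires at position(s) 7: elavkevufsupa
2. o -> e, u -> i / F C0 _: fires at position(s) 8: elavkevifsupa
3. f -> v, k -> g, p -> b, s -> z, t -> d / V _ V: fires at position(s) 12: elavkevifsuba
surface: elavkevifsuba


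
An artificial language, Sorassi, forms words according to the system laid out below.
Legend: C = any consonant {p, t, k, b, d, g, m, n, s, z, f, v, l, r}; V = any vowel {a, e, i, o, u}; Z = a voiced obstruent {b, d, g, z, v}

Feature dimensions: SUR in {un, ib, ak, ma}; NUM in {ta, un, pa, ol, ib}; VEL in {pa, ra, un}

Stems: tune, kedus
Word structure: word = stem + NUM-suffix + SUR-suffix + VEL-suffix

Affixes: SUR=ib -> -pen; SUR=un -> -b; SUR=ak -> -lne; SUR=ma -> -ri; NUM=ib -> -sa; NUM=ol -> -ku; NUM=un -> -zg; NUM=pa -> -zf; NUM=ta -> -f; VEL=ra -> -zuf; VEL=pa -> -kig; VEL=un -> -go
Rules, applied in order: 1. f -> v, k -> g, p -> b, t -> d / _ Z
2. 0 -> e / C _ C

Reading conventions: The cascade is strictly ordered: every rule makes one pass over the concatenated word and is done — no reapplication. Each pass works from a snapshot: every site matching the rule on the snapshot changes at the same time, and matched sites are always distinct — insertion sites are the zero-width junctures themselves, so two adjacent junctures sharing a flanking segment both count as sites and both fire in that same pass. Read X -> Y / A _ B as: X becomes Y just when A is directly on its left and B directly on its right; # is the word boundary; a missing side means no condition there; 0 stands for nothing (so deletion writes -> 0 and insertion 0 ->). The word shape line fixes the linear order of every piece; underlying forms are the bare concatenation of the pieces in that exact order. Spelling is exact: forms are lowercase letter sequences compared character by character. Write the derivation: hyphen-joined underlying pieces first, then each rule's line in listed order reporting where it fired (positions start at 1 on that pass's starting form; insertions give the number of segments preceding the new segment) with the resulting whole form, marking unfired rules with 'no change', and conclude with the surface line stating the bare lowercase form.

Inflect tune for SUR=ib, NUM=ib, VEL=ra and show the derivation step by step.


underlying: tune-sa-pen-zuf
1. f -> v, k -> g, p -> b, t -> d / _ Z: no change
2. 0 -> e / C _ C: inserts after position(s) 9: tunesapenezuf
surface: tunesapenezuf
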